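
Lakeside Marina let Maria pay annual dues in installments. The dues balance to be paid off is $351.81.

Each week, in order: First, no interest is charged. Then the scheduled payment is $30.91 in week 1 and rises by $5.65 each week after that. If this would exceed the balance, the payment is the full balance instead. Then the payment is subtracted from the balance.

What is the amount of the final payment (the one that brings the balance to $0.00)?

$16.79

# | Opening | Payment | End bal
1 | $351.81 | $30.91 | $320.90
2 | $320.90 | $36.56 | $284.34
3 | $284.34 | $42.21 | $242.13
4 | $242.13 | $47.86 | $194.27
5 | $194.27 | $53.51 | $140.76
6 | $140.76 | $59.16 | $81.60
7 | $81.60 | $64.81 | $16.79
8 | $16.79 | $16.79 | $0.00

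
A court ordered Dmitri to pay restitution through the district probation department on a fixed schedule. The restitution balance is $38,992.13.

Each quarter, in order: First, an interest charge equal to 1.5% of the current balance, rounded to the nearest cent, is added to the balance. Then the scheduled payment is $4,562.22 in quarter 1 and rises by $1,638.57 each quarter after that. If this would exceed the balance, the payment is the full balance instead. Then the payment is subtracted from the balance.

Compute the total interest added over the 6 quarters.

$2,099.16

# | Opening | Interest | Payment | End bal
1 | $38,992.13 | $584.88 | $4,562.22 | $35,014.79
2 | $35,014.79 | $525.22 | $6,200.79 | $29,339.22
3 | $29,339.22 | $440.09 | $7,839.36 | $21,939.95
4 | $21,939.95 | $329.10 | $9,477.93 | $12,791.12
5 | $12,791.12 | $191.87 | $11,116.50 | $1,866.49
6 | $1,866.49 | $28.00 | $1,894.49 | $0.00
Total interest: $584.88 + $525.22 + $440.09 + $329.10 + $191.87 + $28.00 = $2,099.16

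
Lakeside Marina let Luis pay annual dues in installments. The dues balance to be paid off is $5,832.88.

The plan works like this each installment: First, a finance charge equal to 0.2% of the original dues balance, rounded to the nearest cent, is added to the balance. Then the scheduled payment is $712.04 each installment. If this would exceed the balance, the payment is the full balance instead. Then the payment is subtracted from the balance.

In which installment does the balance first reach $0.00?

9

# | Opening | Interest | Payment | End bal
1 | $5,832.88 | $11.67 | $712.04 | $5,132.51
2 | $5,132.51 | $11.67 | $712.04 | $4,432.14
3 | $4,432.14 | $11.67 | $712.04 | $3,731.77
4 | $3,731.77 | $11.67 | $712.04 | $3,031.40
5 | $3,031.40 | $11.67 | $712.04 | $2,331.03
6 | $2,331.03 | $11.67 | $712.04 | $1,630.66
7 | $1,630.66 | $11.67 | $712.04 | $930.29
8 | $930.29 | $11.67 | $712.04 | $229.92
9 | $229.92 | $11.67 | $241.59 | $0.00
Balance reaches $0.00 in installment 9.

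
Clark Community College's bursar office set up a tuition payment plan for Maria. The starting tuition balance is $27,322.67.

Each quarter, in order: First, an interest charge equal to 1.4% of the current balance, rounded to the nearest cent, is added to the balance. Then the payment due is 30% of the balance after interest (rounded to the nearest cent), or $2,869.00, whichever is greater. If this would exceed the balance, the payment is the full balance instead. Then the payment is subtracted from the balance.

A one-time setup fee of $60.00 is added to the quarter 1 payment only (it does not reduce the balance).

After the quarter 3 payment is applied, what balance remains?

$9,770.82

Quarter 1: opening $27,322.67; interest $382.52 → $27,705.19; payment $8,311.56 (+ $60.00 fee); balance $19,393.63
Quarter 2: opening $19,393.63; interest $271.51 → $19,665.14; payment $5,899.54; balance $13,765.60
Quarter 3: opening $13,765.60; interest $192.72 → $13,958.32; payment $4,187.50; balance $9,770.82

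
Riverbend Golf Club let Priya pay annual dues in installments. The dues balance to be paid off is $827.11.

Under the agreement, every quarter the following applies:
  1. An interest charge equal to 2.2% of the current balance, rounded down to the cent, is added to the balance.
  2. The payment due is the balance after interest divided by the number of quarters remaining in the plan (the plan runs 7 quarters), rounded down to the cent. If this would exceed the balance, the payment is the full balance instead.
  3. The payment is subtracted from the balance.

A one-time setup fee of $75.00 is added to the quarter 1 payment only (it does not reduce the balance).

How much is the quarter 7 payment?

$137.60

# | Opening | Interest | Payment | Fee | End bal
1 | $827.11 | $18.19 | $120.75 | $75.00 | $724.55
2 | $724.55 | $15.94 | $123.41 | — | $617.08
3 | $617.08 | $13.57 | $126.13 | — | $504.52
4 | $504.52 | $11.09 | $128.90 | — | $386.71
5 | $386.71 | $8.50 | $131.73 | — | $263.48
6 | $263.48 | $5.79 | $134.63 | — | $134.64
7 | $134.64 | $2.96 | $137.60 | — | $0.00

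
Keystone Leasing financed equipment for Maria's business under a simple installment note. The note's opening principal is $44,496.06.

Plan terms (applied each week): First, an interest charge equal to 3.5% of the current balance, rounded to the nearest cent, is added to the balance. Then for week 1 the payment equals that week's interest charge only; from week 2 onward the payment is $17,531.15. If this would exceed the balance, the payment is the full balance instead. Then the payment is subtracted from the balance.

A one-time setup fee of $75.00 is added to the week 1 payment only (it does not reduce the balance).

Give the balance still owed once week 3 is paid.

$11,989.40

Week 1: opening $44,496.06; interest $1,557.36 → $46,053.42; payment $1,557.36 (+ $75.00 fee); balance $44,496.06
Week 2: opening $44,496.06; interest $1,557.36 → $46,053.42; payment $17,531.15; balance $28,522.27
Week 3: opening $28,522.27; interest $998.28 → $29,520.55; payment $17,531.15; balance $11,989.40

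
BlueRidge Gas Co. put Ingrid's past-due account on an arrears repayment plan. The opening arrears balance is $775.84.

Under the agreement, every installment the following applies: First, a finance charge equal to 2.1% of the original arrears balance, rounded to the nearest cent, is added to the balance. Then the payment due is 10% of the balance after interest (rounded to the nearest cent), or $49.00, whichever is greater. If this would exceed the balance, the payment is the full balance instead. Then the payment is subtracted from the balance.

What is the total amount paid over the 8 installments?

Installment 1: opening $775.84; interest $16.29 → $792.13; payment $79.21; balance $712.92
Installment 2: opening $712.92; interest $16.29 → $729.21; payment $72.92; balance $656.29
Installment 3: opening $656.29; interest $16.29 → $672.58; payment $67.26; balance $605.32
Installment 4: opening $605.32; interest $16.29 → $621.61; payment $62.16; balance $559.45
Installment 5: opening $559.45; interest $16.29 → $575.74; payment $57.57; balance $518.17
Installment 6: opening $518.17; interest $16.29 → $534.46; payment $53.45; balance $481.01
Installment 7: opening $481.01; interest $16.29 → $497.30; payment $49.73; balance $447.57
Installment 8: opening $447.57; interest $16.29 → $463.86; payment $49.00; balance $414.86
Total paid: $491.30

$491.30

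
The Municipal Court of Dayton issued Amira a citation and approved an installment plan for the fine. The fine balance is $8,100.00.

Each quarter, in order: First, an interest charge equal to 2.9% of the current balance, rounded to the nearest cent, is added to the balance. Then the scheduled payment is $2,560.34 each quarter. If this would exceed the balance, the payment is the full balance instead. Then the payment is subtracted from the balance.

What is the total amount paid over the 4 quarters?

# | Opening | Interest | Payment | End bal
1 | $8,100.00 | $234.90 | $2,560.34 | $5,774.56
2 | $5,774.56 | $167.46 | $2,560.34 | $3,381.68
3 | $3,381.68 | $98.07 | $2,560.34 | $919.41
4 | $919.41 | $26.66 | $946.07 | $0.00
Total paid: $8,627.09

$8,627.09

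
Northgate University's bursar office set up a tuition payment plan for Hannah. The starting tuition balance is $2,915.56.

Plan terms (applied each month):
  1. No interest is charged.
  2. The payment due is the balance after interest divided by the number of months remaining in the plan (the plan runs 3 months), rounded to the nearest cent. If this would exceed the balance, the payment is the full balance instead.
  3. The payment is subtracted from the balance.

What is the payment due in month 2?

$971.86

# | Opening | Payment | End bal
1 | $2,915.56 | $971.85 | $1,943.71
2 | $1,943.71 | $971.86 | $971.85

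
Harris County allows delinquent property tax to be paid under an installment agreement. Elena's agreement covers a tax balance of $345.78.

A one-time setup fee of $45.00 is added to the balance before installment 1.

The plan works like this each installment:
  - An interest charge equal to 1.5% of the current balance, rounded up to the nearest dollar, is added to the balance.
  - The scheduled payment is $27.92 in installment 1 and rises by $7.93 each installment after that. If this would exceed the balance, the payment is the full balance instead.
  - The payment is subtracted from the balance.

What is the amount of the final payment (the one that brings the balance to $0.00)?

Installment 1: $390.78 +$6.00 interest = $396.78; pay $27.92 → $368.86
Installment 2: $368.86 +$6.00 interest = $374.86; pay $35.85 → $339.01
Installment 3: $339.01 +$6.00 interest = $345.01; pay $43.78 → $301.23
Installment 4: $301.23 +$5.00 interest = $306.23; pay $51.71 → $254.52
Installment 5: $254.52 +$4.00 interest = $258.52; pay $59.64 → $198.88
Installment 6: $198.88 +$3.00 interest = $201.88; pay $67.57 → $134.31
Installment 7: $134.31 +$3.00 interest = $137.31; pay $75.50 → $61.81
Installment 8: $61.81 +$1.00 interest = $62.81; pay $62.81 → $0.00

$62.81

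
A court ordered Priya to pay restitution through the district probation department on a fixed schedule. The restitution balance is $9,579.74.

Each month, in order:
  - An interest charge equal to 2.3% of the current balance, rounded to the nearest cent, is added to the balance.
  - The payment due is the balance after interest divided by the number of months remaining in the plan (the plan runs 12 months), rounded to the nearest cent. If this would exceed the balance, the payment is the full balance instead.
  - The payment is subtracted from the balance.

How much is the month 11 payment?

$1,025.19

Month 1: $9,579.74 +$220.33 interest = $9,800.07; pay $816.67 → $8,983.40
Month 2: $8,983.40 +$206.62 interest = $9,190.02; pay $835.46 → $8,354.56
Month 3: $8,354.56 +$192.15 interest = $8,546.71; pay $854.67 → $7,692.04
Month 4: $7,692.04 +$176.92 interest = $7,868.96; pay $874.33 → $6,994.63
Month 5: $6,994.63 +$160.88 interest = $7,155.51; pay $894.44 → $6,261.07
Month 6: $6,261.07 +$144.00 interest = $6,405.07; pay $915.01 → $5,490.06
Month 7: $5,490.06 +$126.27 interest = $5,616.33; pay $936.06 → $4,680.27
Month 8: $4,680.27 +$107.65 interest = $4,787.92; pay $957.58 → $3,830.34
Month 9: $3,830.34 +$88.10 interest = $3,918.44; pay $979.61 → $2,938.83
Month 10: $2,938.83 +$67.59 interest = $3,006.42; pay $1,002.14 → $2,004.28
Month 11: $2,004.28 +$46.10 interest = $2,050.38; pay $1,025.19 → $1,025.19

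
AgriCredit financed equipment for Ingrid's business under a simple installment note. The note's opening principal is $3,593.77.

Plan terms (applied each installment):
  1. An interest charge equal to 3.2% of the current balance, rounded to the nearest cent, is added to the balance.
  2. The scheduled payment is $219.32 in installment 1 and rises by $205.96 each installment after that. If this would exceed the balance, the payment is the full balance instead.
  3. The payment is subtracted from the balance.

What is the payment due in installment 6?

$940.30

Installment 1: opening $3,593.77; interest $115.00 → $3,708.77; payment $219.32; balance $3,489.45
Installment 2: opening $3,489.45; interest $111.66 → $3,601.11; payment $425.28; balance $3,175.83
Installment 3: opening $3,175.83; interest $101.63 → $3,277.46; payment $631.24; balance $2,646.22
Installment 4: opening $2,646.22; interest $84.68 → $2,730.90; payment $837.20; balance $1,893.70
Installment 5: opening $1,893.70; interest $60.60 → $1,954.30; payment $1,043.16; balance $911.14
Installment 6: opening $911.14; interest $29.16 → $940.30; payment $940.30; balance $0.00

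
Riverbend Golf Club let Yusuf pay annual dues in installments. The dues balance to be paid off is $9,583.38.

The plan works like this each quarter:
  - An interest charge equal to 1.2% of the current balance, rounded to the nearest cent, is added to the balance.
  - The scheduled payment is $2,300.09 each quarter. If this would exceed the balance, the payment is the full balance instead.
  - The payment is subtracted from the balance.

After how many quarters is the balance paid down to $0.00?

5

Quarter 1: opening $9,583.38; interest $115.00 → $9,698.38; payment $2,300.09; balance $7,398.29
Quarter 2: opening $7,398.29; interest $88.78 → $7,487.07; payment $2,300.09; balance $5,186.98
Quarter 3: opening $5,186.98; interest $62.24 → $5,249.22; payment $2,300.09; balance $2,949.13
Quarter 4: opening $2,949.13; interest $35.39 → $2,984.52; payment $2,300.09; balance $684.43
Quarter 5: opening $684.43; interest $8.21 → $692.64; payment $692.64; balance $0.00
Balance reaches $0.00 in quarter 5.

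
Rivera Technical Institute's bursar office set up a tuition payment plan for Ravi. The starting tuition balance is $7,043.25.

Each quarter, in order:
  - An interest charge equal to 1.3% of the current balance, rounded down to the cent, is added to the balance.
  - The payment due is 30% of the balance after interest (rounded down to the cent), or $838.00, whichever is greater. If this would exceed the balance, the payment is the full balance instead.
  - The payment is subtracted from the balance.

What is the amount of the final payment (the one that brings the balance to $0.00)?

$64.48

Quarter 1: opening $7,043.25; interest $91.56 → $7,134.81; payment $2,140.44; balance $4,994.37
Quarter 2: opening $4,994.37; interest $64.92 → $5,059.29; payment $1,517.78; balance $3,541.51
Quarter 3: opening $3,541.51; interest $46.03 → $3,587.54; payment $1,076.26; balance $2,511.28
Quarter 4: opening $2,511.28; interest $32.64 → $2,543.92; payment $838.00; balance $1,705.92
Quarter 5: opening $1,705.92; interest $22.17 → $1,728.09; payment $838.00; balance $890.09
Quarter 6: opening $890.09; interest $11.57 → $901.66; payment $838.00; balance $63.66
Quarter 7: opening $63.66; interest $0.82 → $64.48; payment $64.48; balance $0.00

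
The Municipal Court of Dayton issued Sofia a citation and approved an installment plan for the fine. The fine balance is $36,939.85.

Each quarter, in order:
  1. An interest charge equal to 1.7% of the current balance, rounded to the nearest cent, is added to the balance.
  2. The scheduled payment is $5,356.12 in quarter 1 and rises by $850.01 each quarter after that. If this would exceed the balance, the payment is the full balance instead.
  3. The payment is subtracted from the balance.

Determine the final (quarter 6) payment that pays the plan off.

$3,900.94

Quarter 1: opening $36,939.85; interest $627.98 → $37,567.83; payment $5,356.12; balance $32,211.71
Quarter 2: opening $32,211.71; interest $547.60 → $32,759.31; payment $6,206.13; balance $26,553.18
Quarter 3: opening $26,553.18; interest $451.40 → $27,004.58; payment $7,056.14; balance $19,948.44
Quarter 4: opening $19,948.44; interest $339.12 → $20,287.56; payment $7,906.15; balance $12,381.41
Quarter 5: opening $12,381.41; interest $210.48 → $12,591.89; payment $8,756.16; balance $3,835.73
Quarter 6: opening $3,835.73; interest $65.21 → $3,900.94; payment $3,900.94; balance $0.00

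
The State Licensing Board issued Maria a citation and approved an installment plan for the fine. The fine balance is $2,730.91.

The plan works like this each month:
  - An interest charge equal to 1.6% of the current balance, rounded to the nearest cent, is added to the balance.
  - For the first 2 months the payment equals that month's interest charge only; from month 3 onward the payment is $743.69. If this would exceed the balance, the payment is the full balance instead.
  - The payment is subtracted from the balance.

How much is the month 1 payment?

Month 1: opening $2,730.91; interest $43.69 → $2,774.60; payment $43.69; balance $2,730.91

$43.69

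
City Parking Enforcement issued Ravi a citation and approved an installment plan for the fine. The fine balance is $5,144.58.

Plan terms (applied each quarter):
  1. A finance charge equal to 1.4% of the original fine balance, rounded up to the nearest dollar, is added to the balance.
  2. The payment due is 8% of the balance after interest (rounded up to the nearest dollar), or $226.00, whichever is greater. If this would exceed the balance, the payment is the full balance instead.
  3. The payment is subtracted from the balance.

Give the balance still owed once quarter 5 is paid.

Quarter 1: opening $5,144.58; interest $73.00 → $5,217.58; payment $418.00; balance $4,799.58
Quarter 2: opening $4,799.58; interest $73.00 → $4,872.58; payment $390.00; balance $4,482.58
Quarter 3: opening $4,482.58; interest $73.00 → $4,555.58; payment $365.00; balance $4,190.58
Quarter 4: opening $4,190.58; interest $73.00 → $4,263.58; payment $342.00; balance $3,921.58
Quarter 5: opening $3,921.58; interest $73.00 → $3,994.58; payment $320.00; balance $3,674.58

$3,674.58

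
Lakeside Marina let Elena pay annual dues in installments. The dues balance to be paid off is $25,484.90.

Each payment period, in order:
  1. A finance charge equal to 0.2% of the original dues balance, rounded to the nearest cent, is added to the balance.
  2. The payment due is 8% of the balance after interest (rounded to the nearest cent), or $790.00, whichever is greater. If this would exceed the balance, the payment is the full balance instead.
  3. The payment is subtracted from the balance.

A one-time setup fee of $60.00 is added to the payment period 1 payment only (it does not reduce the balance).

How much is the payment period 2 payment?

$1,883.52

Payment period 1: opening $25,484.90; interest $50.97 → $25,535.87; payment $2,042.87 (+ $60.00 fee); balance $23,493.00
Payment period 2: opening $23,493.00; interest $50.97 → $23,543.97; payment $1,883.52; balance $21,660.45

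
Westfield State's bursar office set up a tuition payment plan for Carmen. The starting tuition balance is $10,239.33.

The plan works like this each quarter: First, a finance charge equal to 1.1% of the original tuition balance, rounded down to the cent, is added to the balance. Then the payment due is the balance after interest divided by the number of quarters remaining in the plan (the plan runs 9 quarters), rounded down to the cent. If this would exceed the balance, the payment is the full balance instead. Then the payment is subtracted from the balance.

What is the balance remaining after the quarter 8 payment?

Quarter 1: opening $10,239.33; interest $112.63 → $10,351.96; payment $1,150.21; balance $9,201.75
Quarter 2: opening $9,201.75; interest $112.63 → $9,314.38; payment $1,164.29; balance $8,150.09
Quarter 3: opening $8,150.09; interest $112.63 → $8,262.72; payment $1,180.38; balance $7,082.34
Quarter 4: opening $7,082.34; interest $112.63 → $7,194.97; payment $1,199.16; balance $5,995.81
Quarter 5: opening $5,995.81; interest $112.63 → $6,108.44; payment $1,221.68; balance $4,886.76
Quarter 6: opening $4,886.76; interest $112.63 → $4,999.39; payment $1,249.84; balance $3,749.55
Quarter 7: opening $3,749.55; interest $112.63 → $3,862.18; payment $1,287.39; balance $2,574.79
Quarter 8: opening $2,574.79; interest $112.63 → $2,687.42; payment $1,343.71; balance $1,343.71

$1,343.71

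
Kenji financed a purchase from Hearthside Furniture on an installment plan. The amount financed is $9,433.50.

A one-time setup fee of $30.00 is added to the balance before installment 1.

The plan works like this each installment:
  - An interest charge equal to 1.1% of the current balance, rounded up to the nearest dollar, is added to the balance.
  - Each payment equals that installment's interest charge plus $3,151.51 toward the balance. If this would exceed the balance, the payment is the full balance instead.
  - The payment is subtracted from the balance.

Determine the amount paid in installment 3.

# | Opening | Interest | Payment | End bal
1 | $9,463.50 | $105.00 | $3,256.51 | $6,311.99
2 | $6,311.99 | $70.00 | $3,221.51 | $3,160.48
3 | $3,160.48 | $35.00 | $3,186.51 | $8.97

$3,186.51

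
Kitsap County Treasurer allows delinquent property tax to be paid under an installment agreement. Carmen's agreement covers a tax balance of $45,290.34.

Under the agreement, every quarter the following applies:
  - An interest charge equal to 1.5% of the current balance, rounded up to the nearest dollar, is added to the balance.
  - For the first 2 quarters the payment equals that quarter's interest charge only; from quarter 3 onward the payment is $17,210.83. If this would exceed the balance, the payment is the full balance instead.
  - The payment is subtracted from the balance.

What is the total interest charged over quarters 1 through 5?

Quarter 1: opening $45,290.34; interest $680.00 → $45,970.34; payment $680.00; balance $45,290.34
Quarter 2: opening $45,290.34; interest $680.00 → $45,970.34; payment $680.00; balance $45,290.34
Quarter 3: opening $45,290.34; interest $680.00 → $45,970.34; payment $17,210.83; balance $28,759.51
Quarter 4: opening $28,759.51; interest $432.00 → $29,191.51; payment $17,210.83; balance $11,980.68
Quarter 5: opening $11,980.68; interest $180.00 → $12,160.68; payment $12,160.68; balance $0.00
Total interest: $680.00 + $680.00 + $680.00 + $432.00 + $180.00 = $2,652.00

$2,652.00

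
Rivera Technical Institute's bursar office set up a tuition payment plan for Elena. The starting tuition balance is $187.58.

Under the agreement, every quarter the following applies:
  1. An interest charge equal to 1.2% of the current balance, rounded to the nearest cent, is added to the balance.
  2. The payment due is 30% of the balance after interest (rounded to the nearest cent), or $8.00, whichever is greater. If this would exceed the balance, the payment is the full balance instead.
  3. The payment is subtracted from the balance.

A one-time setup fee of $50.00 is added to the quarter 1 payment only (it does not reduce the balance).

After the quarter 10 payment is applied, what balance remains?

Quarter 1: opening $187.58; interest $2.25 → $189.83; payment $56.95 (+ $50.00 fee); balance $132.88
Quarter 2: opening $132.88; interest $1.59 → $134.47; payment $40.34; balance $94.13
Quarter 3: opening $94.13; interest $1.13 → $95.26; payment $28.58; balance $66.68
Quarter 4: opening $66.68; interest $0.80 → $67.48; payment $20.24; balance $47.24
Quarter 5: opening $47.24; interest $0.57 → $47.81; payment $14.34; balance $33.47
Quarter 6: opening $33.47; interest $0.40 → $33.87; payment $10.16; balance $23.71
Quarter 7: opening $23.71; interest $0.28 → $23.99; payment $8.00; balance $15.99
Quarter 8: opening $15.99; interest $0.19 → $16.18; payment $8.00; balance $8.18
Quarter 9: opening $8.18; interest $0.10 → $8.28; payment $8.00; balance $0.28
Quarter 10: opening $0.28; interest $0.00 → $0.28; payment $0.28; balance $0.00

$0.00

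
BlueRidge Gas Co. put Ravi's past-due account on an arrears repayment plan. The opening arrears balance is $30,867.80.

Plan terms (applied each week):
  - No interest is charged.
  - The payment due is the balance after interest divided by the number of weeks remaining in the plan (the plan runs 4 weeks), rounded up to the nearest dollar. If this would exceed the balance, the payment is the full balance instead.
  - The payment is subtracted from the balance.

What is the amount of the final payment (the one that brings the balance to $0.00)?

Week 1: $30,867.80 − $7,717.00 → $23,150.80
Week 2: $23,150.80 − $7,717.00 → $15,433.80
Week 3: $15,433.80 − $7,717.00 → $7,716.80
Week 4: $7,716.80 − $7,716.80 → $0.00

$7,716.80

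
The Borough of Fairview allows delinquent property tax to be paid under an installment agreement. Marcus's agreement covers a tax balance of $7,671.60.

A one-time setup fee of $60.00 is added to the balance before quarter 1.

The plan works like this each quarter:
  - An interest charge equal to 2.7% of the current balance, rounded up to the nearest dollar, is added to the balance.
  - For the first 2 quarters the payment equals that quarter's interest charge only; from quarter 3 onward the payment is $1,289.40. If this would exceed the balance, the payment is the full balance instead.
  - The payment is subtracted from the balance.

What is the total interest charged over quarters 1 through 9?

Quarter 1: $7,731.60 +$209.00 interest = $7,940.60; pay $209.00 → $7,731.60
Quarter 2: $7,731.60 +$209.00 interest = $7,940.60; pay $209.00 → $7,731.60
Quarter 3: $7,731.60 +$209.00 interest = $7,940.60; pay $1,289.40 → $6,651.20
Quarter 4: $6,651.20 +$180.00 interest = $6,831.20; pay $1,289.40 → $5,541.80
Quarter 5: $5,541.80 +$150.00 interest = $5,691.80; pay $1,289.40 → $4,402.40
Quarter 6: $4,402.40 +$119.00 interest = $4,521.40; pay $1,289.40 → $3,232.00
Quarter 7: $3,232.00 +$88.00 interest = $3,320.00; pay $1,289.40 → $2,030.60
Quarter 8: $2,030.60 +$55.00 interest = $2,085.60; pay $1,289.40 → $796.20
Quarter 9: $796.20 +$22.00 interest = $818.20; pay $818.20 → $0.00
Total interest: $209.00 + $209.00 + $209.00 + $180.00 + $150.00 + $119.00 + $88.00 + $55.00 + $22.00 = $1,241.00

$1,241.00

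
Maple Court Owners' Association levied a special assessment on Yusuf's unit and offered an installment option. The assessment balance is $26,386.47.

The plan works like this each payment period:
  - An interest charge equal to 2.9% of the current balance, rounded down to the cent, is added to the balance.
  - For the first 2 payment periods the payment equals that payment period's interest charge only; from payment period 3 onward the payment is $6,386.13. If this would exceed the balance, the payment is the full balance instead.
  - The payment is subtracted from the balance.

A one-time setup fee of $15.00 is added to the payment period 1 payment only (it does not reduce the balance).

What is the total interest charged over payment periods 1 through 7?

$3,678.38

Payment period 1: opening $26,386.47; interest $765.20 → $27,151.67; payment $765.20 (+ $15.00 fee); balance $26,386.47
Payment period 2: opening $26,386.47; interest $765.20 → $27,151.67; payment $765.20; balance $26,386.47
Payment period 3: opening $26,386.47; interest $765.20 → $27,151.67; payment $6,386.13; balance $20,765.54
Payment period 4: opening $20,765.54; interest $602.20 → $21,367.74; payment $6,386.13; balance $14,981.61
Payment period 5: opening $14,981.61; interest $434.46 → $15,416.07; payment $6,386.13; balance $9,029.94
Payment period 6: opening $9,029.94; interest $261.86 → $9,291.80; payment $6,386.13; balance $2,905.67
Payment period 7: opening $2,905.67; interest $84.26 → $2,989.93; payment $2,989.93; balance $0.00
Total interest: $765.20 + $765.20 + $765.20 + $602.20 + $434.46 + $261.86 + $84.26 = $3,678.38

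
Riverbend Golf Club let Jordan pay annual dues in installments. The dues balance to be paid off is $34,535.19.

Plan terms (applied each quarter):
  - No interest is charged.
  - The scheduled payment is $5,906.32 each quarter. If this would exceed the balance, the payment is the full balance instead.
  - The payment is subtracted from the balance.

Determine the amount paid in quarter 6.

# | Opening | Payment | End bal
1 | $34,535.19 | $5,906.32 | $28,628.87
2 | $28,628.87 | $5,906.32 | $22,722.55
3 | $22,722.55 | $5,906.32 | $16,816.23
4 | $16,816.23 | $5,906.32 | $10,909.91
5 | $10,909.91 | $5,906.32 | $5,003.59
6 | $5,003.59 | $5,003.59 | $0.00

$5,003.59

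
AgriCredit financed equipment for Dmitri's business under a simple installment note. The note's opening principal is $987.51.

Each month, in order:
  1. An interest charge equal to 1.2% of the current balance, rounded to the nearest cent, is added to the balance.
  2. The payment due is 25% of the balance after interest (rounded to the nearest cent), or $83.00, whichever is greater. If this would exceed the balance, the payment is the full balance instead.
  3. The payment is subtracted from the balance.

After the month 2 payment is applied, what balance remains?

# | Opening | Interest | Payment | End bal
1 | $987.51 | $11.85 | $249.84 | $749.52
2 | $749.52 | $8.99 | $189.63 | $568.88

$568.88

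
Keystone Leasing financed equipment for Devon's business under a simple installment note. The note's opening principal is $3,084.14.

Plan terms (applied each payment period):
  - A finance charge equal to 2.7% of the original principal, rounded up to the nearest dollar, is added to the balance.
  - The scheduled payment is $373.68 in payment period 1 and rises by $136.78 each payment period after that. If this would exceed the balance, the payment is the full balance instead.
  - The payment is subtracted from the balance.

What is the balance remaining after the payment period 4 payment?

$1,104.74

Payment period 1: opening $3,084.14; interest $84.00 → $3,168.14; payment $373.68; balance $2,794.46
Payment period 2: opening $2,794.46; interest $84.00 → $2,878.46; payment $510.46; balance $2,368.00
Payment period 3: opening $2,368.00; interest $84.00 → $2,452.00; payment $647.24; balance $1,804.76
Payment period 4: opening $1,804.76; interest $84.00 → $1,888.76; payment $784.02; balance $1,104.74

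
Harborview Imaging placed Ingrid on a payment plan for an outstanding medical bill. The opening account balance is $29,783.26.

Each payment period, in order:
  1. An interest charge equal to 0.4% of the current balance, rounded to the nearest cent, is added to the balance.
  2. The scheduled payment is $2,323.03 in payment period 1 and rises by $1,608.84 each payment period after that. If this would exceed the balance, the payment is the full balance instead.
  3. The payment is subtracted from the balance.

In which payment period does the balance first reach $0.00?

# | Opening | Interest | Payment | End bal
1 | $29,783.26 | $119.13 | $2,323.03 | $27,579.36
2 | $27,579.36 | $110.32 | $3,931.87 | $23,757.81
3 | $23,757.81 | $95.03 | $5,540.71 | $18,312.13
4 | $18,312.13 | $73.25 | $7,149.55 | $11,235.83
5 | $11,235.83 | $44.94 | $8,758.39 | $2,522.38
6 | $2,522.38 | $10.09 | $2,532.47 | $0.00
Balance reaches $0.00 in payment period 6.

6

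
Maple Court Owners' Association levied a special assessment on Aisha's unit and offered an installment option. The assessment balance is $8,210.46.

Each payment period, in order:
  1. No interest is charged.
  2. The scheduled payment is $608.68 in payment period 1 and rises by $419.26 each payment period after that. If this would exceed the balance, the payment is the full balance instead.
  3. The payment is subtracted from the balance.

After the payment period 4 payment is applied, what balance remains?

$3,260.18

Payment period 1: $8,210.46 − $608.68 → $7,601.78
Payment period 2: $7,601.78 − $1,027.94 → $6,573.84
Payment period 3: $6,573.84 − $1,447.20 → $5,126.64
Payment period 4: $5,126.64 − $1,866.46 → $3,260.18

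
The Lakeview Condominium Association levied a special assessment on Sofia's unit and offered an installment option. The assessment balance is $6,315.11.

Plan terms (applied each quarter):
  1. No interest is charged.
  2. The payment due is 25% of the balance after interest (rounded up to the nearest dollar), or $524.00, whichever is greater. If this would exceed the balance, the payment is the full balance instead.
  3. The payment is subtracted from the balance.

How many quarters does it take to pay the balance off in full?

8

Quarter 1: opening $6,315.11; payment $1,579.00; balance $4,736.11
Quarter 2: opening $4,736.11; payment $1,185.00; balance $3,551.11
Quarter 3: opening $3,551.11; payment $888.00; balance $2,663.11
Quarter 4: opening $2,663.11; payment $666.00; balance $1,997.11
Quarter 5: opening $1,997.11; payment $524.00; balance $1,473.11
Quarter 6: opening $1,473.11; payment $524.00; balance $949.11
Quarter 7: opening $949.11; payment $524.00; balance $425.11
Quarter 8: opening $425.11; payment $425.11; balance $0.00
Balance reaches $0.00 in quarter 8.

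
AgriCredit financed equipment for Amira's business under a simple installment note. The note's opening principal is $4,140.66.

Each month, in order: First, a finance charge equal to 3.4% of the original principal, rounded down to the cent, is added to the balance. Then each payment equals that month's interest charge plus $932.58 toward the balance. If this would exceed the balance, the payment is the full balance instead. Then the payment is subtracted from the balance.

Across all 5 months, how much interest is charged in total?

Month 1: opening $4,140.66; interest $140.78 → $4,281.44; payment $1,073.36; balance $3,208.08
Month 2: opening $3,208.08; interest $140.78 → $3,348.86; payment $1,073.36; balance $2,275.50
Month 3: opening $2,275.50; interest $140.78 → $2,416.28; payment $1,073.36; balance $1,342.92
Month 4: opening $1,342.92; interest $140.78 → $1,483.70; payment $1,073.36; balance $410.34
Month 5: opening $410.34; interest $140.78 → $551.12; payment $551.12; balance $0.00
Total interest: $140.78 + $140.78 + $140.78 + $140.78 + $140.78 = $703.90

$703.90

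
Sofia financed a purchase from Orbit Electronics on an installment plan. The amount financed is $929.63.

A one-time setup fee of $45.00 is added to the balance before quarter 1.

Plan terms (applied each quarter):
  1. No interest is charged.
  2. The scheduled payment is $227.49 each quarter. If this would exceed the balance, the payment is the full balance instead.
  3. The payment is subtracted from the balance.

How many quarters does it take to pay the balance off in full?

5

Quarter 1: $974.63 − $227.49 → $747.14
Quarter 2: $747.14 − $227.49 → $519.65
Quarter 3: $519.65 − $227.49 → $292.16
Quarter 4: $292.16 − $227.49 → $64.67
Quarter 5: $64.67 − $64.67 → $0.00
Balance reaches $0.00 in quarter 5.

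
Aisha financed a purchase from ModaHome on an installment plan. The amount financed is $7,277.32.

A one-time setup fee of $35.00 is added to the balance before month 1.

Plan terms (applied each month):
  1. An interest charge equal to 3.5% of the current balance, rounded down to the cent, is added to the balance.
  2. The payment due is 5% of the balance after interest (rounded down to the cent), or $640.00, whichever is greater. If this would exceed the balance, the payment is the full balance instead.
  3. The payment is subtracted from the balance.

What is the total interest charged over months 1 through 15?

# | Opening | Interest | Payment | End bal
1 | $7,312.32 | $255.93 | $640.00 | $6,928.25
2 | $6,928.25 | $242.48 | $640.00 | $6,530.73
3 | $6,530.73 | $228.57 | $640.00 | $6,119.30
4 | $6,119.30 | $214.17 | $640.00 | $5,693.47
5 | $5,693.47 | $199.27 | $640.00 | $5,252.74
6 | $5,252.74 | $183.84 | $640.00 | $4,796.58
7 | $4,796.58 | $167.88 | $640.00 | $4,324.46
8 | $4,324.46 | $151.35 | $640.00 | $3,835.81
9 | $3,835.81 | $134.25 | $640.00 | $3,330.06
10 | $3,330.06 | $116.55 | $640.00 | $2,806.61
11 | $2,806.61 | $98.23 | $640.00 | $2,264.84
12 | $2,264.84 | $79.26 | $640.00 | $1,704.10
13 | $1,704.10 | $59.64 | $640.00 | $1,123.74
14 | $1,123.74 | $39.33 | $640.00 | $523.07
15 | $523.07 | $18.30 | $541.37 | $0.00
Total interest: $255.93 + $242.48 + $228.57 + $214.17 + $199.27 + $183.84 + $167.88 + $151.35 + $134.25 + $116.55 + $98.23 + $79.26 + $59.64 + $39.33 + $18.30 = $2,189.05

$2,189.05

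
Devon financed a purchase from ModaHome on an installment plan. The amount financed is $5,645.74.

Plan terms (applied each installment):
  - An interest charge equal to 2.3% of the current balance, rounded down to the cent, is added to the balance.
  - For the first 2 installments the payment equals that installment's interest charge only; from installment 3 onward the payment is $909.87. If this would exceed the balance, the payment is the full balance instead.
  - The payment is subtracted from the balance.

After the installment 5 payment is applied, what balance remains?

$3,251.44

Installment 1: opening $5,645.74; interest $129.85 → $5,775.59; payment $129.85; balance $5,645.74
Installment 2: opening $5,645.74; interest $129.85 → $5,775.59; payment $129.85; balance $5,645.74
Installment 3: opening $5,645.74; interest $129.85 → $5,775.59; payment $909.87; balance $4,865.72
Installment 4: opening $4,865.72; interest $111.91 → $4,977.63; payment $909.87; balance $4,067.76
Installment 5: opening $4,067.76; interest $93.55 → $4,161.31; payment $909.87; balance $3,251.44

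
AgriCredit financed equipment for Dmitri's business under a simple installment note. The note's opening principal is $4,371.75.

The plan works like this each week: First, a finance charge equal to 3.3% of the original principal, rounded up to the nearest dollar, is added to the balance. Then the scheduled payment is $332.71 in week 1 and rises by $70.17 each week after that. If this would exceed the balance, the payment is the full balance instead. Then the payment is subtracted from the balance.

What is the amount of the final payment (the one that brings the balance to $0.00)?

$301.24

# | Opening | Interest | Payment | End bal
1 | $4,371.75 | $145.00 | $332.71 | $4,184.04
2 | $4,184.04 | $145.00 | $402.88 | $3,926.16
3 | $3,926.16 | $145.00 | $473.05 | $3,598.11
4 | $3,598.11 | $145.00 | $543.22 | $3,199.89
5 | $3,199.89 | $145.00 | $613.39 | $2,731.50
6 | $2,731.50 | $145.00 | $683.56 | $2,192.94
7 | $2,192.94 | $145.00 | $753.73 | $1,584.21
8 | $1,584.21 | $145.00 | $823.90 | $905.31
9 | $905.31 | $145.00 | $894.07 | $156.24
10 | $156.24 | $145.00 | $301.24 | $0.00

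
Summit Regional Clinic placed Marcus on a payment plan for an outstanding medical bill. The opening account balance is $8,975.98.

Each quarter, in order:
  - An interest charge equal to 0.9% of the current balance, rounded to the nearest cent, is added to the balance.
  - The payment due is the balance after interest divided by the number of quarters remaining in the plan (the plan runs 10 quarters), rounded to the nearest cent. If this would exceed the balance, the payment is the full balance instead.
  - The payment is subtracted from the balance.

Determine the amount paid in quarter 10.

Quarter 1: $8,975.98 +$80.78 interest = $9,056.76; pay $905.68 → $8,151.08
Quarter 2: $8,151.08 +$73.36 interest = $8,224.44; pay $913.83 → $7,310.61
Quarter 3: $7,310.61 +$65.80 interest = $7,376.41; pay $922.05 → $6,454.36
Quarter 4: $6,454.36 +$58.09 interest = $6,512.45; pay $930.35 → $5,582.10
Quarter 5: $5,582.10 +$50.24 interest = $5,632.34; pay $938.72 → $4,693.62
Quarter 6: $4,693.62 +$42.24 interest = $4,735.86; pay $947.17 → $3,788.69
Quarter 7: $3,788.69 +$34.10 interest = $3,822.79; pay $955.70 → $2,867.09
Quarter 8: $2,867.09 +$25.80 interest = $2,892.89; pay $964.30 → $1,928.59
Quarter 9: $1,928.59 +$17.36 interest = $1,945.95; pay $972.98 → $972.97
Quarter 10: $972.97 +$8.76 interest = $981.73; pay $981.73 → $0.00

$981.73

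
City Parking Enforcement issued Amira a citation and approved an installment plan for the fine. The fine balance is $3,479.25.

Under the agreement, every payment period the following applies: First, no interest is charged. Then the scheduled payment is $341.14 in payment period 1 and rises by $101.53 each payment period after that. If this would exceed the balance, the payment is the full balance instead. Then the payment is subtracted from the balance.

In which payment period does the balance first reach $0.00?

6

# | Opening | Payment | End bal
1 | $3,479.25 | $341.14 | $3,138.11
2 | $3,138.11 | $442.67 | $2,695.44
3 | $2,695.44 | $544.20 | $2,151.24
4 | $2,151.24 | $645.73 | $1,505.51
5 | $1,505.51 | $747.26 | $758.25
6 | $758.25 | $758.25 | $0.00
Balance reaches $0.00 in payment period 6.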